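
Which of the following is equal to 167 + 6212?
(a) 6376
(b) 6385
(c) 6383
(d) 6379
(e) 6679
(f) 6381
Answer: d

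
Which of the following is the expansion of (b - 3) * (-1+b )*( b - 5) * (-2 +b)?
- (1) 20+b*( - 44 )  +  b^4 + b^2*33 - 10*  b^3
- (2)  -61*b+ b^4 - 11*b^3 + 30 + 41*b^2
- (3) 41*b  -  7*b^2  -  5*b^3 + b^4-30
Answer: 2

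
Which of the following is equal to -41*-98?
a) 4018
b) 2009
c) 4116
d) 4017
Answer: a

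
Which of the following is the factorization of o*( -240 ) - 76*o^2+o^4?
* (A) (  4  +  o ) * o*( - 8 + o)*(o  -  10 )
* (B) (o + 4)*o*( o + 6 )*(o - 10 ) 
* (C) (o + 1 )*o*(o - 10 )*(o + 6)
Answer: B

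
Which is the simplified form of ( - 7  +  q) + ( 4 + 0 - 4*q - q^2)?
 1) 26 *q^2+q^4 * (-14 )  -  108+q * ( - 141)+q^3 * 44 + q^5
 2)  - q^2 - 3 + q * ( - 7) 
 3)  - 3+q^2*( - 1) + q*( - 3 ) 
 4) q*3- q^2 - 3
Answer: 3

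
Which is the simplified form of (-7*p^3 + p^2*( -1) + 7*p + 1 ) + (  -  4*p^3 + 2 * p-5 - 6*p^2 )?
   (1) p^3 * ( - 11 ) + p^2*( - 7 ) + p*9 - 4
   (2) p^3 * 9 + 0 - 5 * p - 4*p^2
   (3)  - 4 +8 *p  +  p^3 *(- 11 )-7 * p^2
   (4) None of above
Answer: 1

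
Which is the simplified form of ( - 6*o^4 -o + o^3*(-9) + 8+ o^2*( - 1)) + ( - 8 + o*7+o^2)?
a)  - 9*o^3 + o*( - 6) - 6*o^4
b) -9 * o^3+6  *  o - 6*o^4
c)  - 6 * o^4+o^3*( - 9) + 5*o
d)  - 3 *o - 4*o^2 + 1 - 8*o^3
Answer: b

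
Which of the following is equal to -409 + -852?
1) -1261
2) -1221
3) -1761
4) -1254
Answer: 1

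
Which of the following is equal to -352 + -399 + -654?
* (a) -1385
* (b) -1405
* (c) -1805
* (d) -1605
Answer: b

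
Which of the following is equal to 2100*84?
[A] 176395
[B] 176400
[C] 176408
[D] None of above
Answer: B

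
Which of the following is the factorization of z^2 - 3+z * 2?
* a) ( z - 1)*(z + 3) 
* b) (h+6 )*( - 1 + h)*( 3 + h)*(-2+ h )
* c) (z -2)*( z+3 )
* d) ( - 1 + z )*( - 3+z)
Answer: a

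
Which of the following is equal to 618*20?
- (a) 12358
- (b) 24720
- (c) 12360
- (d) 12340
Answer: c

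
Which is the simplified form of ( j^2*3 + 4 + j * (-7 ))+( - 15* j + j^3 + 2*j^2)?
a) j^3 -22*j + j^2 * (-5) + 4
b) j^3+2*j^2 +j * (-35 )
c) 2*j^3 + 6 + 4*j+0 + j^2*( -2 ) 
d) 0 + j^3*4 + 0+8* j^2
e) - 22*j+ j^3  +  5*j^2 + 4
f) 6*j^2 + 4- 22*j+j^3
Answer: e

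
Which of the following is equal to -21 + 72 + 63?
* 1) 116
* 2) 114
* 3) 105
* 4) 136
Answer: 2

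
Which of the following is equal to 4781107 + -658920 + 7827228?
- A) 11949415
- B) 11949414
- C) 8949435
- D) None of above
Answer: A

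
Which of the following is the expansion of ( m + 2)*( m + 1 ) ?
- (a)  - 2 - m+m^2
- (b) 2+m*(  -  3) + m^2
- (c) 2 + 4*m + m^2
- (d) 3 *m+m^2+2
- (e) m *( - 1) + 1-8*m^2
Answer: d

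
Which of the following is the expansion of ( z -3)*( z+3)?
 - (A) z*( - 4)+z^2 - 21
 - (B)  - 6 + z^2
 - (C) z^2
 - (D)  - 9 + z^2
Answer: D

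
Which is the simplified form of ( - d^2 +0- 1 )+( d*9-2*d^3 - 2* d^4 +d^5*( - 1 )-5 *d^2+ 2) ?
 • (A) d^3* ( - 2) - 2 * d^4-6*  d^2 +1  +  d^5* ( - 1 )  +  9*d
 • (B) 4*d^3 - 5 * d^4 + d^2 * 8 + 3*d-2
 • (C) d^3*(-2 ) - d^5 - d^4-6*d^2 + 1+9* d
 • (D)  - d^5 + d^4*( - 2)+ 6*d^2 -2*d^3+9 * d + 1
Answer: A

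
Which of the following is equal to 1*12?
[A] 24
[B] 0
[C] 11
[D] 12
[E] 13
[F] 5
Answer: D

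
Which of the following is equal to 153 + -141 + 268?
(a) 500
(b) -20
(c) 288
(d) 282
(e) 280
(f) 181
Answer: e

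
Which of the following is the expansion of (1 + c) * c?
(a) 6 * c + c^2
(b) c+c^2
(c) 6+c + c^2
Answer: b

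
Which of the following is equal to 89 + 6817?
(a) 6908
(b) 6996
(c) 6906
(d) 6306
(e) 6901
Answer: c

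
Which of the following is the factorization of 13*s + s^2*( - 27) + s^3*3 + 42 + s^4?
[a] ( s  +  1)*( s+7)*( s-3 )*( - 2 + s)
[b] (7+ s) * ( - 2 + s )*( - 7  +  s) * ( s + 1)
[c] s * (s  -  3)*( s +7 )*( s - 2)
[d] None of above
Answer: a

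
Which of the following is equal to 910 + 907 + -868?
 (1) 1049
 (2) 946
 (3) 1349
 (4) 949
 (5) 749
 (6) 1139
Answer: 4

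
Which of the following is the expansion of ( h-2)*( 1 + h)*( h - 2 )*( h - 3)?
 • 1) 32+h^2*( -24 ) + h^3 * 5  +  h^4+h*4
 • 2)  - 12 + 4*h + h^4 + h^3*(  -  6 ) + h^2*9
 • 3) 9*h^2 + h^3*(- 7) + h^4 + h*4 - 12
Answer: 2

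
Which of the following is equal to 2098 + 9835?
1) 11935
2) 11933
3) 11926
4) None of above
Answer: 2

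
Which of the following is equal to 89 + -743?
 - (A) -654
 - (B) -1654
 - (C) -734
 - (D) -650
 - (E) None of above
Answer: A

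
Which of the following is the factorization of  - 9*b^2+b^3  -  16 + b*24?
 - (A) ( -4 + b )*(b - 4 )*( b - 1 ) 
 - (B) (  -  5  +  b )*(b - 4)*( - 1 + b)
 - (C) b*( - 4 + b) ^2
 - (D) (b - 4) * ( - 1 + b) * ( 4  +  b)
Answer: A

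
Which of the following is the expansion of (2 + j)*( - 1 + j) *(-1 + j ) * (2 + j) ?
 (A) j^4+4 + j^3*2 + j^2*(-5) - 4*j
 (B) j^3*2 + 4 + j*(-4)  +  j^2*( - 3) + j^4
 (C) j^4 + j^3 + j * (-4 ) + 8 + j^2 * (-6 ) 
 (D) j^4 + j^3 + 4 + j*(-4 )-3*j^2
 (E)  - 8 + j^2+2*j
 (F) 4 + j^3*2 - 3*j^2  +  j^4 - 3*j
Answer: B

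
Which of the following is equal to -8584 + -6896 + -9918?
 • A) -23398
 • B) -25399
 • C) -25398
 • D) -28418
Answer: C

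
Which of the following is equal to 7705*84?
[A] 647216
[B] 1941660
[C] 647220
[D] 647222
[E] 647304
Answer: C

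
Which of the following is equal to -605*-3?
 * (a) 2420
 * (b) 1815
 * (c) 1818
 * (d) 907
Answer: b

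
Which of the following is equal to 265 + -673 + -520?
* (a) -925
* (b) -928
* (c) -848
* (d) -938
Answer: b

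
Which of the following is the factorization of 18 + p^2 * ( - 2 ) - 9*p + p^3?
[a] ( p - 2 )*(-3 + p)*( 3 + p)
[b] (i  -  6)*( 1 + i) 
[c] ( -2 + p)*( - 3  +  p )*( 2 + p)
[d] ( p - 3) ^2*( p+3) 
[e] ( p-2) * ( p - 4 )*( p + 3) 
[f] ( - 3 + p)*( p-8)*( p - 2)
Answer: a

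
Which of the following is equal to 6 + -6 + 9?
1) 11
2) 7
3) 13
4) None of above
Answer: 4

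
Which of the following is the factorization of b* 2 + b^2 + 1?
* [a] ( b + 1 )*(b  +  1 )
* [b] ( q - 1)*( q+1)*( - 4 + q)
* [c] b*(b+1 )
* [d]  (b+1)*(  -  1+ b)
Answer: a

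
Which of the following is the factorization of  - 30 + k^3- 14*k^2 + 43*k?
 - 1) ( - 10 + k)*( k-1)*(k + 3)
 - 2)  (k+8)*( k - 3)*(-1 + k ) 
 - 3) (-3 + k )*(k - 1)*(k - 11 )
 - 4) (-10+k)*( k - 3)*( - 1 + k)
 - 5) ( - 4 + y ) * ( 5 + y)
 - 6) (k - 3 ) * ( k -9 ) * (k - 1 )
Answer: 4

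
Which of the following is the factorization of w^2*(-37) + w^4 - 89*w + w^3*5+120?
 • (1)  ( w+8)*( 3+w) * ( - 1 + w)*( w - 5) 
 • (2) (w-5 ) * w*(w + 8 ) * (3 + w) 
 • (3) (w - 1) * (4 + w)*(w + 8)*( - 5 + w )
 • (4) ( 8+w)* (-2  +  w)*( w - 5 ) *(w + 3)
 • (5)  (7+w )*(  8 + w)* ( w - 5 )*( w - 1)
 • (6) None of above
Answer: 1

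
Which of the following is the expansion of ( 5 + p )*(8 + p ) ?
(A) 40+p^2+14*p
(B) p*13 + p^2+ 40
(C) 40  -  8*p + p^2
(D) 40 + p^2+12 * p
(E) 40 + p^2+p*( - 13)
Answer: B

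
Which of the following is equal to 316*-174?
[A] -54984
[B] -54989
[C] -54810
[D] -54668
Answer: A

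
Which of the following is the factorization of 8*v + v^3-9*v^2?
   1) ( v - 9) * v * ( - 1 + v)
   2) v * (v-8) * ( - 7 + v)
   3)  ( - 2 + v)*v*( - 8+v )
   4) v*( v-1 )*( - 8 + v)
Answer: 4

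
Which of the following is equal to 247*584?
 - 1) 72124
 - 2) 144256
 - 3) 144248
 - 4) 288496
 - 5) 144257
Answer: 3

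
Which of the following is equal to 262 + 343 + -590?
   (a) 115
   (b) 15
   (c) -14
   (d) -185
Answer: b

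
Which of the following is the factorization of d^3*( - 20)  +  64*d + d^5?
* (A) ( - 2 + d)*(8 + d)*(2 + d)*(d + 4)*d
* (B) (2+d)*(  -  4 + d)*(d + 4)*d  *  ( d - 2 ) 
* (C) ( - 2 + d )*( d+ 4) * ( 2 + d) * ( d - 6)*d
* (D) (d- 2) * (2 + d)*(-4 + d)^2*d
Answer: B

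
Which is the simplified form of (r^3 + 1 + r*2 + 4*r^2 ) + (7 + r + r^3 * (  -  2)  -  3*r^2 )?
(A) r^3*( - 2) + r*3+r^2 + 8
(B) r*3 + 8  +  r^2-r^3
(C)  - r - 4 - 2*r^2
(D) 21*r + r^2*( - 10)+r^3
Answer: B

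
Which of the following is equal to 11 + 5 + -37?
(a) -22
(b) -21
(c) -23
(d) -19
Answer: b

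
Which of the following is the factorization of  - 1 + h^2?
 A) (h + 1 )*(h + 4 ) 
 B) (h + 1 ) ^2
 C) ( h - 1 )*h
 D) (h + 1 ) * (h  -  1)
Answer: D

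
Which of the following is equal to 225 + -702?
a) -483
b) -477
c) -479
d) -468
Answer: b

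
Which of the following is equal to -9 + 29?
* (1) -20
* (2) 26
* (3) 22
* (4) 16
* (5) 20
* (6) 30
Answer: 5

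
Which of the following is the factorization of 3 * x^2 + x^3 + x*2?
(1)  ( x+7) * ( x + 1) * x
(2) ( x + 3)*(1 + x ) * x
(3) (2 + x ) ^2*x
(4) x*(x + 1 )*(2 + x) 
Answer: 4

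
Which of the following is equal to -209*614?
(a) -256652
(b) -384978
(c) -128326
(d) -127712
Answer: c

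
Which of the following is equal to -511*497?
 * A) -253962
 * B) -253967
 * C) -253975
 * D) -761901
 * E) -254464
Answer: B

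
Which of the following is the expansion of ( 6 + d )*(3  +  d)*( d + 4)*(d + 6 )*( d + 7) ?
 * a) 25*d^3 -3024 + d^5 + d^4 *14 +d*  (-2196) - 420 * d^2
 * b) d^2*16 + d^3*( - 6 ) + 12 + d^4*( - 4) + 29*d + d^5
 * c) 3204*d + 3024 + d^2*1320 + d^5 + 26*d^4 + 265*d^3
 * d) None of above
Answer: c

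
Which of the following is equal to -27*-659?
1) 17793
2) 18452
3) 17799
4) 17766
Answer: 1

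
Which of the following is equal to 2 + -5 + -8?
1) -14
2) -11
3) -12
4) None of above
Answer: 2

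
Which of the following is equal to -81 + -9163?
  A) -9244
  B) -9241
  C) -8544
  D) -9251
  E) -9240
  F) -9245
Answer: A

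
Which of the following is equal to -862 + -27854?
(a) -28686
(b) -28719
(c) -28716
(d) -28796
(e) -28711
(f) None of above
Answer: c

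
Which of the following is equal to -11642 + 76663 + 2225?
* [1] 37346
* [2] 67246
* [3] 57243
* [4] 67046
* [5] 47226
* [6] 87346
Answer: 2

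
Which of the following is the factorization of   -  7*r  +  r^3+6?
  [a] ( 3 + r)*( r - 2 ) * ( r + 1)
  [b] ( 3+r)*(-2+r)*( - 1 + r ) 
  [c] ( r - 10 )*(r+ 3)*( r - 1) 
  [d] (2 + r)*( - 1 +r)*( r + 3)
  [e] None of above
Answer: b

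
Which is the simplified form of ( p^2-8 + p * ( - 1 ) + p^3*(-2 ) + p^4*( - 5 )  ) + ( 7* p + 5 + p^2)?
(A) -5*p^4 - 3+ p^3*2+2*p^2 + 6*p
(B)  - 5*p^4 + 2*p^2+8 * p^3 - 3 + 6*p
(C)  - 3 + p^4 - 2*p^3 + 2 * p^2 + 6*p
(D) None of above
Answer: D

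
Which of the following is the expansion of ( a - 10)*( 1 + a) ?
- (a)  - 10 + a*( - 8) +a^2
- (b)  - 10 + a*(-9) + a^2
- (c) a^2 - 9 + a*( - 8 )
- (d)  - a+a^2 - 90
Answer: b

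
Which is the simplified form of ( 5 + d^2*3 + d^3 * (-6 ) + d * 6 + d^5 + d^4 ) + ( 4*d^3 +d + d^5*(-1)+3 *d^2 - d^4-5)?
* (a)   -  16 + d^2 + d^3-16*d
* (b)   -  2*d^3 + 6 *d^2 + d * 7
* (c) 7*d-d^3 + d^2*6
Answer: b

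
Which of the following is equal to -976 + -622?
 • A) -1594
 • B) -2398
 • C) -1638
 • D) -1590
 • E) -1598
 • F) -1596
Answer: E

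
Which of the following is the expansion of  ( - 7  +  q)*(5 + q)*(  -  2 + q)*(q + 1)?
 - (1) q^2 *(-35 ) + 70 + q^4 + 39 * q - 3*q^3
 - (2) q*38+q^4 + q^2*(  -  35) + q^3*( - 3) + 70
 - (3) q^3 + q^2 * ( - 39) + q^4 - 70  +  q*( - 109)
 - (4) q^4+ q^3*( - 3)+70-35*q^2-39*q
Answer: 1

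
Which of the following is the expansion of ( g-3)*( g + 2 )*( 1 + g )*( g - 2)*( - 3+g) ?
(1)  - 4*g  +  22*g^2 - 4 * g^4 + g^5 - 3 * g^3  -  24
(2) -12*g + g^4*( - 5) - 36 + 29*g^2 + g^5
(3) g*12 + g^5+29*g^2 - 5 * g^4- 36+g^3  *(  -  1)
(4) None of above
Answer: 4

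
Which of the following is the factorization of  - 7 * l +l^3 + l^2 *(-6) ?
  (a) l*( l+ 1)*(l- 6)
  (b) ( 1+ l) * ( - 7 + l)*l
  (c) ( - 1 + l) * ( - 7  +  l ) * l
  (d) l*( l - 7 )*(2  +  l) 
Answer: b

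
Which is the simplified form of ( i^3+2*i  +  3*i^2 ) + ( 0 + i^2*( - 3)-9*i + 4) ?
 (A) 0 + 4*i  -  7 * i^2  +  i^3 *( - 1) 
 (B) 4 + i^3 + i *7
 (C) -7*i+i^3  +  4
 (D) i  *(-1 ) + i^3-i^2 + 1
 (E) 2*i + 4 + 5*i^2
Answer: C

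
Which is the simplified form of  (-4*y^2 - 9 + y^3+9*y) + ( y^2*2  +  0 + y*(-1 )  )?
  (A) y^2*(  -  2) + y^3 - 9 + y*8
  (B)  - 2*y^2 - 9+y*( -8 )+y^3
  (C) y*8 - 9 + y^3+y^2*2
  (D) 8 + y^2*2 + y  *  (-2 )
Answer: A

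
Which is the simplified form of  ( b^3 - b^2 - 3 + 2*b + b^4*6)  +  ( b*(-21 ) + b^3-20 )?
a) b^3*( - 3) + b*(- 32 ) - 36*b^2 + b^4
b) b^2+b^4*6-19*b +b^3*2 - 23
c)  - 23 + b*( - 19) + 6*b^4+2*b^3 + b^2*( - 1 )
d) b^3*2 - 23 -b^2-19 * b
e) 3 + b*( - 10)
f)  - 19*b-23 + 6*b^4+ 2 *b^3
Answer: c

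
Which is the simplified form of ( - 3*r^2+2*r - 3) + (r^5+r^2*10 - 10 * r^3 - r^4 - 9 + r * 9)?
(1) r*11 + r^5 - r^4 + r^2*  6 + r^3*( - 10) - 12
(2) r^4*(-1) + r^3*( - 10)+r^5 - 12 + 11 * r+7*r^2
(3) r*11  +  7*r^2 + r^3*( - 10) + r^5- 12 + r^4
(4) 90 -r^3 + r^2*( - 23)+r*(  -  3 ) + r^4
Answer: 2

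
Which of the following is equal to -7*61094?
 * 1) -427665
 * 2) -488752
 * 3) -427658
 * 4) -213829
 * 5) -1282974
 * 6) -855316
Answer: 3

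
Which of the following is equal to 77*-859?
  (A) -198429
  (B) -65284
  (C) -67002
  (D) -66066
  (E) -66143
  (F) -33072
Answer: E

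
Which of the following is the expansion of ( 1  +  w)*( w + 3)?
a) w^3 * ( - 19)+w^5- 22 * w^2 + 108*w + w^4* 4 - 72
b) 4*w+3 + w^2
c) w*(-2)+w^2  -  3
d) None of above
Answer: b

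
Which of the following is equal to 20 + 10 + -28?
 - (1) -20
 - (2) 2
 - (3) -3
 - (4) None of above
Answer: 2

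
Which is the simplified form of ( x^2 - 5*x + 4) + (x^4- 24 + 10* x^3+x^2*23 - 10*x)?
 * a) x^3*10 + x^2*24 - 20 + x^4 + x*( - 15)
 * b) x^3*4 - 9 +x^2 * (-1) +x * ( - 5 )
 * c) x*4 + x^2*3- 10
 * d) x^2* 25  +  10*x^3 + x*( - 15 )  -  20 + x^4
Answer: a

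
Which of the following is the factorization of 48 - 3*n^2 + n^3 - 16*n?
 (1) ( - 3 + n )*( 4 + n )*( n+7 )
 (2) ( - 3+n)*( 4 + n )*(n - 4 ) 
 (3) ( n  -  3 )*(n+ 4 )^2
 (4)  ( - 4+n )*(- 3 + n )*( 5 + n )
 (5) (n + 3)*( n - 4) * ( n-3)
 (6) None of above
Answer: 2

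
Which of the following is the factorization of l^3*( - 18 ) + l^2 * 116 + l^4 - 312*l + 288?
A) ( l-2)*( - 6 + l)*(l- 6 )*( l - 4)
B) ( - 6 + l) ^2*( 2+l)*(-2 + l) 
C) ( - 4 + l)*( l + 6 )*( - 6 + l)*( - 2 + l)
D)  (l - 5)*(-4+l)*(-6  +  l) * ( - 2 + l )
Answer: A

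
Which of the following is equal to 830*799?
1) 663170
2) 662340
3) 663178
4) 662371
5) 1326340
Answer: 1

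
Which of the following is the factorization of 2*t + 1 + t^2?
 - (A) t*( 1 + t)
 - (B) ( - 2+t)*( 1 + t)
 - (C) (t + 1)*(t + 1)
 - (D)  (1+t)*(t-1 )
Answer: C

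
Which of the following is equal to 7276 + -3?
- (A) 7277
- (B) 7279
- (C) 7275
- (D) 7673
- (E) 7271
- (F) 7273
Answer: F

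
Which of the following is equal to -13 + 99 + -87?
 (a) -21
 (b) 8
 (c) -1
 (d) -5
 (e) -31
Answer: c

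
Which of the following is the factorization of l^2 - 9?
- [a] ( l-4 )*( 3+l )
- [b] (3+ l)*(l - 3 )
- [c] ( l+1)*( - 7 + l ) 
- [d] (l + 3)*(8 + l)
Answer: b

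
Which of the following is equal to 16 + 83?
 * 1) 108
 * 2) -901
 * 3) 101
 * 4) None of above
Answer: 4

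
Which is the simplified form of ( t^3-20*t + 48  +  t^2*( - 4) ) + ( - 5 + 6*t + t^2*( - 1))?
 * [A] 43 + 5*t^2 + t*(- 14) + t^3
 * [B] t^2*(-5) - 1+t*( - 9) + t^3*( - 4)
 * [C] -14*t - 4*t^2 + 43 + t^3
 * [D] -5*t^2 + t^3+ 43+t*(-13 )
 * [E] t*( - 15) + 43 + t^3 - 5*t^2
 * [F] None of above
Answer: F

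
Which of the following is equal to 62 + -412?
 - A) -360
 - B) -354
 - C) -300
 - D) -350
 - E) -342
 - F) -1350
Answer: D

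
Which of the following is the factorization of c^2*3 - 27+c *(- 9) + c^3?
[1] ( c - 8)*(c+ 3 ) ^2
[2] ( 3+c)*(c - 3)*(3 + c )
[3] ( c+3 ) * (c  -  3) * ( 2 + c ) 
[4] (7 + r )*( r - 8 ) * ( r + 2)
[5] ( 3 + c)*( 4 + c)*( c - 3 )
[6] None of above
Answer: 2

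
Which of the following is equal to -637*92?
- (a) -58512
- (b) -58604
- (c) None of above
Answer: b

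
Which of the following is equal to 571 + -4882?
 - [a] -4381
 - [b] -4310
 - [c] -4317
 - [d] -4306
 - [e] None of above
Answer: e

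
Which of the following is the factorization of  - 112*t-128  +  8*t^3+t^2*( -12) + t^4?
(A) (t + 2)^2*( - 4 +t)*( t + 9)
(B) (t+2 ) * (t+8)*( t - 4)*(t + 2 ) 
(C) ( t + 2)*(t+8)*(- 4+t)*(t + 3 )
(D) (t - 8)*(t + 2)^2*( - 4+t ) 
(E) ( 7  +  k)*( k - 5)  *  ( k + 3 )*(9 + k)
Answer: B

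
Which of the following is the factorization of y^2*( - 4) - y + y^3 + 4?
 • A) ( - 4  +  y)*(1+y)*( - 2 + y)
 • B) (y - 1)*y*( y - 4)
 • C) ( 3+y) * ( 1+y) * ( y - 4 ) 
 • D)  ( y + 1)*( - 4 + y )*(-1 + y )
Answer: D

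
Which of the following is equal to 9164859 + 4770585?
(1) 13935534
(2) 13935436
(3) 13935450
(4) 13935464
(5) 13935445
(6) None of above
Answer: 6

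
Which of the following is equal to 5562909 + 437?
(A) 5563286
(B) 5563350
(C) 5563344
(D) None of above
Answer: D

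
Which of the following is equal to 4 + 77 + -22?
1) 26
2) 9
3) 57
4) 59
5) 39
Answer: 4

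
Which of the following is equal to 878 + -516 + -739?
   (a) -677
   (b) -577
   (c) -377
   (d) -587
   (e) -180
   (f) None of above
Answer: c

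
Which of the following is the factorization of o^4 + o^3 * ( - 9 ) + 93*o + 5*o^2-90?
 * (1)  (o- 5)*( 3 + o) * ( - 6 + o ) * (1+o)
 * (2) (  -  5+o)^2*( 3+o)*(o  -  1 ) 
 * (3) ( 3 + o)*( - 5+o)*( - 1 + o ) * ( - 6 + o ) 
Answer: 3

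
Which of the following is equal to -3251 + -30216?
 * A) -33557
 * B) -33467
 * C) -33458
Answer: B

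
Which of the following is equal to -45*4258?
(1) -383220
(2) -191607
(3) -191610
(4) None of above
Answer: 3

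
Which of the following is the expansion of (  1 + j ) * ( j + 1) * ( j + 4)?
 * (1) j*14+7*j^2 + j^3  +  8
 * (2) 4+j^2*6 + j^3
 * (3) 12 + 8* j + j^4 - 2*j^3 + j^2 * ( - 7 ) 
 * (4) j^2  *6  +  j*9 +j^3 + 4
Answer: 4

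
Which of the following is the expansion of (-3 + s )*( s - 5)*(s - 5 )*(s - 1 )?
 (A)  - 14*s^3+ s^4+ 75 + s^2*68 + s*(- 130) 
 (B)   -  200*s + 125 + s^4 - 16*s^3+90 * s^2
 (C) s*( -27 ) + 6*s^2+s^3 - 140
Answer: A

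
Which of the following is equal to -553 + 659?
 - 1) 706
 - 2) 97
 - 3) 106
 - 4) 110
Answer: 3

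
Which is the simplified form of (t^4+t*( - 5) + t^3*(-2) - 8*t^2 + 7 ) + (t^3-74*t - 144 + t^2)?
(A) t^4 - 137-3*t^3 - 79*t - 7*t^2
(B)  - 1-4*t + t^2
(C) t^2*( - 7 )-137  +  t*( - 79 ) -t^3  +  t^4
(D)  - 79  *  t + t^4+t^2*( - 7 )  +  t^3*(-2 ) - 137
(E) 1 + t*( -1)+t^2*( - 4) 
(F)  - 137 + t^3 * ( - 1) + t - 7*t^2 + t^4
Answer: C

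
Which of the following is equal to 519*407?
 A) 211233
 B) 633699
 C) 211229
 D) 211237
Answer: A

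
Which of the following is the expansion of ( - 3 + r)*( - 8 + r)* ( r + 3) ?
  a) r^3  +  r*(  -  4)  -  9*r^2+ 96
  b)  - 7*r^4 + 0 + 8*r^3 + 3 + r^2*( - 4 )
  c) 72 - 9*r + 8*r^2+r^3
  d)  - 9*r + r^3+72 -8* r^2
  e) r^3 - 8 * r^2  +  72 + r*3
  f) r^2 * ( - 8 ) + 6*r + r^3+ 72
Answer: d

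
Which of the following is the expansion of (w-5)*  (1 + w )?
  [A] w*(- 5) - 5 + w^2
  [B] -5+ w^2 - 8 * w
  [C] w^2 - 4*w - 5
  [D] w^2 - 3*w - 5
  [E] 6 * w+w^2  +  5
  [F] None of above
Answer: C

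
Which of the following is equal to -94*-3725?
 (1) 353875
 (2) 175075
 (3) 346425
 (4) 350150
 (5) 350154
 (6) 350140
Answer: 4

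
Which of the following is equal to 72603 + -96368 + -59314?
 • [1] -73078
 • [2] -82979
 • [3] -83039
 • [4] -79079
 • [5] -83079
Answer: 5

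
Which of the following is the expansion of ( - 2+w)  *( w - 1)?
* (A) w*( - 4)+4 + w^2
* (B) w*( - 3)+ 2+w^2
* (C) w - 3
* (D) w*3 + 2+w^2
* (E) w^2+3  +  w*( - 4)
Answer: B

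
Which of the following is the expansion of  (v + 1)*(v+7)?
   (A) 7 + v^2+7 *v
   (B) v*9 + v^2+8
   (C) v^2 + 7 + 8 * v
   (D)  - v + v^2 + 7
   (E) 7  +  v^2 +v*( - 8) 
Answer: C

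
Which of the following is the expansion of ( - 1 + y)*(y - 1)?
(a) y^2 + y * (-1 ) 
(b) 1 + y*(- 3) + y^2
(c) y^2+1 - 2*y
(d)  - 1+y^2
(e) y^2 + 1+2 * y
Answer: c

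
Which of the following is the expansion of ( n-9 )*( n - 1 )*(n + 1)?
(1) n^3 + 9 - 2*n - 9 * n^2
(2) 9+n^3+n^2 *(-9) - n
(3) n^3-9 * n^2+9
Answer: 2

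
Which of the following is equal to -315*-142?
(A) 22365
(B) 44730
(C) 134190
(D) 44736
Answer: B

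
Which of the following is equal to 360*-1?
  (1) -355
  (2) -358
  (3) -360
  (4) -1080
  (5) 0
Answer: 3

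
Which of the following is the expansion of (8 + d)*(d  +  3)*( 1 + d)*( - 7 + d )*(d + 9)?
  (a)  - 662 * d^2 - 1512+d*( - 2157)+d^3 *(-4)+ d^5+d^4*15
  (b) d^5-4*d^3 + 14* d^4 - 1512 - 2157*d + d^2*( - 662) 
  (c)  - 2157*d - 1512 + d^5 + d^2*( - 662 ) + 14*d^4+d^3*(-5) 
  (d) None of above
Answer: b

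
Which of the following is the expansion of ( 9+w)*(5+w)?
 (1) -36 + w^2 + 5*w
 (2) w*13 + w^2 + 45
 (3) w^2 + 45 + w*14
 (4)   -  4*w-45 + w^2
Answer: 3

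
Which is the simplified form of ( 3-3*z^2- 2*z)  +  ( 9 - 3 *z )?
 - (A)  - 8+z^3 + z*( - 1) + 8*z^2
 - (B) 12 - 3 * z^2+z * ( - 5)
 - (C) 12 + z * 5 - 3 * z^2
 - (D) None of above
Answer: B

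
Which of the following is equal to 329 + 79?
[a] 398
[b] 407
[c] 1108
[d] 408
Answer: d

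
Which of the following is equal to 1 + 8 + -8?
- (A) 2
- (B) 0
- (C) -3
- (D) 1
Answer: D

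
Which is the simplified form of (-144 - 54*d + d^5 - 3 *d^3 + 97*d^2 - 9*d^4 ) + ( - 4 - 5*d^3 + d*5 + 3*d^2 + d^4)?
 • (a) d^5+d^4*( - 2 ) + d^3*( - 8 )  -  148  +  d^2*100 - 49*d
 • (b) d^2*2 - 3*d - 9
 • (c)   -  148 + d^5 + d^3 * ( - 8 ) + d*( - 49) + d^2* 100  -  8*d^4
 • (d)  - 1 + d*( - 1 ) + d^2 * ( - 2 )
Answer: c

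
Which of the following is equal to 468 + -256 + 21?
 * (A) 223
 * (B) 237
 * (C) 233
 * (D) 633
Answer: C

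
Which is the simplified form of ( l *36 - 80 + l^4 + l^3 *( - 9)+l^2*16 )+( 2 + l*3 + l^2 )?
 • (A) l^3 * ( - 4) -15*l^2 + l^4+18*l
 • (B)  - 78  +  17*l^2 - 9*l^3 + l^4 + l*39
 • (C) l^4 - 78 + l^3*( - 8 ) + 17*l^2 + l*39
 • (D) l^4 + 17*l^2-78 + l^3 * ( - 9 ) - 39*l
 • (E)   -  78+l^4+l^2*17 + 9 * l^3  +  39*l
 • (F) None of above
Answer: B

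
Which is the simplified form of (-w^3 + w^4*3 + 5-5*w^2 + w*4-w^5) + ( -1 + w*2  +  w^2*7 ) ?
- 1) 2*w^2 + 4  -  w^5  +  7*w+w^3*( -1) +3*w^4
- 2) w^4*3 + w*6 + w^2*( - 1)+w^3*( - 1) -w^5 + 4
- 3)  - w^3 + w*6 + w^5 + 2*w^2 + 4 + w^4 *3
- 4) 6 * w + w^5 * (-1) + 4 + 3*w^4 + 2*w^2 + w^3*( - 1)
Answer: 4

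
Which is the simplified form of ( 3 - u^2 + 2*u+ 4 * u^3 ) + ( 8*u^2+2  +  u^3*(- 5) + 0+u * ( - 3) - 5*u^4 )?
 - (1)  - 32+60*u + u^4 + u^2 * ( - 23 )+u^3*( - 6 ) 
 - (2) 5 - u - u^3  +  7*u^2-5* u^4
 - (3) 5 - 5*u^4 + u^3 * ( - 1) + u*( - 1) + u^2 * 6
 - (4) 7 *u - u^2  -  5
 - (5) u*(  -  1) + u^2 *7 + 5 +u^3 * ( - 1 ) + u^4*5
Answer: 2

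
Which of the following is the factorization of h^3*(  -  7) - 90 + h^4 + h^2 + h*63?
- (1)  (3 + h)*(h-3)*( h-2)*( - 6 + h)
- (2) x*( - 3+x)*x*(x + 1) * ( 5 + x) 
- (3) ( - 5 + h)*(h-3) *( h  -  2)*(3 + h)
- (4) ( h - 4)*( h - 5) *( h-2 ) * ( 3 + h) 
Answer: 3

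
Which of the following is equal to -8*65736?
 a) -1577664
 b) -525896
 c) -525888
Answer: c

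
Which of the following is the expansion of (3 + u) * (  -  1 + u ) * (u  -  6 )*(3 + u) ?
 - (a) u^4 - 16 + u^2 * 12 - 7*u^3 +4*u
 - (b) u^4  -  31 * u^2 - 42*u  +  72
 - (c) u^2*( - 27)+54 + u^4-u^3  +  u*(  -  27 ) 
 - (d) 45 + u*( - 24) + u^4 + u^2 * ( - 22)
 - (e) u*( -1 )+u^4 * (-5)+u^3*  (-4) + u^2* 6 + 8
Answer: c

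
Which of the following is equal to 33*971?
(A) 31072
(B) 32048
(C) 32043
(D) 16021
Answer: C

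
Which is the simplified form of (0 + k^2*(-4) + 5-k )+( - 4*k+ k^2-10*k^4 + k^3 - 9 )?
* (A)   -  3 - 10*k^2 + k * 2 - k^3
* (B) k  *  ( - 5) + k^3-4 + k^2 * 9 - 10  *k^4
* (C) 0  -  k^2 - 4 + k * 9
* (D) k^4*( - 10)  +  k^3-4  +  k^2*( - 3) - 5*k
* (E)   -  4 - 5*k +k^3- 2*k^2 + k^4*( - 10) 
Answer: D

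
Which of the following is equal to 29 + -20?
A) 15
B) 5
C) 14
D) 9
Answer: D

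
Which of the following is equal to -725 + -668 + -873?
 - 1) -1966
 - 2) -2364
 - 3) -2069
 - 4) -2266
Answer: 4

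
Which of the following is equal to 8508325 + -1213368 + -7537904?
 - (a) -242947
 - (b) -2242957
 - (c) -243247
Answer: a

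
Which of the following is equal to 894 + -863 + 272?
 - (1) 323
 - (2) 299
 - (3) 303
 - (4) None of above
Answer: 3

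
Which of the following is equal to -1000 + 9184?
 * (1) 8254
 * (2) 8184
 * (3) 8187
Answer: 2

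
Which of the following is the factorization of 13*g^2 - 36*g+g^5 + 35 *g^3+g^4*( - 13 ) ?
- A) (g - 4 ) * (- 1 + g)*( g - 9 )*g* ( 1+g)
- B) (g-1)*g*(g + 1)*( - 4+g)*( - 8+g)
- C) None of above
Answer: A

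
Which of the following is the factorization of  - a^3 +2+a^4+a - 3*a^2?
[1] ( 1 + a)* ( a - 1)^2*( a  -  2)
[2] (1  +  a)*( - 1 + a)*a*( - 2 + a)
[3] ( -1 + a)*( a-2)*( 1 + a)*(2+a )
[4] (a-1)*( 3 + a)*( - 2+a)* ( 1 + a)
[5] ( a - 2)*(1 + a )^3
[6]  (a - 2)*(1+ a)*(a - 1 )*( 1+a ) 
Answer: 6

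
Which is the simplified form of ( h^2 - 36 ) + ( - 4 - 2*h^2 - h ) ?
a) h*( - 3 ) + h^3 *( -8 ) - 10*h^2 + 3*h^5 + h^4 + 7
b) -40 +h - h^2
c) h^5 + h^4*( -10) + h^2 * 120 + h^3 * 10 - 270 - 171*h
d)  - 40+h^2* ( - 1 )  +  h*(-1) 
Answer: d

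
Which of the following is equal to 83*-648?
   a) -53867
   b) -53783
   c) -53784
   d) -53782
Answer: c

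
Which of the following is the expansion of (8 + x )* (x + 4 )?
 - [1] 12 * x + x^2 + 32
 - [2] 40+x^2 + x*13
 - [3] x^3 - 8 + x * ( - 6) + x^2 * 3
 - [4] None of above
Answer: 1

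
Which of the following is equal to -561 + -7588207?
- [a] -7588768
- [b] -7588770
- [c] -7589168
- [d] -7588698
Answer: a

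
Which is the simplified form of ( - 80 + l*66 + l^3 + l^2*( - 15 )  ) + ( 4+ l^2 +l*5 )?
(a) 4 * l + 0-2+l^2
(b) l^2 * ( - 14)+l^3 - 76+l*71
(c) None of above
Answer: b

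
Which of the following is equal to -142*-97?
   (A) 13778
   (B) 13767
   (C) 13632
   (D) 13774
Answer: D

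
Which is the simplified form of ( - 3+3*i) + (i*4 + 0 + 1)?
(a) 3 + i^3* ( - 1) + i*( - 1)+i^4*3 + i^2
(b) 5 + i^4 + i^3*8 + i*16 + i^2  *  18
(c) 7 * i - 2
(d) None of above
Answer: c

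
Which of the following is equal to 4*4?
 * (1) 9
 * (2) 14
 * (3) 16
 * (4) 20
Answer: 3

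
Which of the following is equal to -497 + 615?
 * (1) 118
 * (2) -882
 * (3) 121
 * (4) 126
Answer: 1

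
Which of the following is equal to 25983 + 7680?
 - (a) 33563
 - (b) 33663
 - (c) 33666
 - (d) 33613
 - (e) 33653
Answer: b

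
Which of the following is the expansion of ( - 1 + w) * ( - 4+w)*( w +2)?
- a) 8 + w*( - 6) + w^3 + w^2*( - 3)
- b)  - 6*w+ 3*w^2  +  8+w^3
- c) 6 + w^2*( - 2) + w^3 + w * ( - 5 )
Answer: a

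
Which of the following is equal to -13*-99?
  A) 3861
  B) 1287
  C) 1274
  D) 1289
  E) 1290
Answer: B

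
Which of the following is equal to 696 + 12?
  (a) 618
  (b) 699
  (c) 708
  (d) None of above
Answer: c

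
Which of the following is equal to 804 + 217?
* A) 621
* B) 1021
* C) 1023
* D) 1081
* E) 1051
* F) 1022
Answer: B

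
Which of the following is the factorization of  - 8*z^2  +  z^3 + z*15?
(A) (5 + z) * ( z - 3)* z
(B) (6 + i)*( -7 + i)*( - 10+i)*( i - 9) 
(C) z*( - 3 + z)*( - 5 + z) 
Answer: C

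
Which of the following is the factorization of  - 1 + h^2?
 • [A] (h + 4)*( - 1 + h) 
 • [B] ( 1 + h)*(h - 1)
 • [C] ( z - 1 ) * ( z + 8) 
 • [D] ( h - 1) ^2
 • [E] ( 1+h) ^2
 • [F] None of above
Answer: B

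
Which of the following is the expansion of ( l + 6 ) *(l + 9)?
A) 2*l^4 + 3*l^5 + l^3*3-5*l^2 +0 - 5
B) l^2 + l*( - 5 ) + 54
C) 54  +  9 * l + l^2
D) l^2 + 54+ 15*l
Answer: D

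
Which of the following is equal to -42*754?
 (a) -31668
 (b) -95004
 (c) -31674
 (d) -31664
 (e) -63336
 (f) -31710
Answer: a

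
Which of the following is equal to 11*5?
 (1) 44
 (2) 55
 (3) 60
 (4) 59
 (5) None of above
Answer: 2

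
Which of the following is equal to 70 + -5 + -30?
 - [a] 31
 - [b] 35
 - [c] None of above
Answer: b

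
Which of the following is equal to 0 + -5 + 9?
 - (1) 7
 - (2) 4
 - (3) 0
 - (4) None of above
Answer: 2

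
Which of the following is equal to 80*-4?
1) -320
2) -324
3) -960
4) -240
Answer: 1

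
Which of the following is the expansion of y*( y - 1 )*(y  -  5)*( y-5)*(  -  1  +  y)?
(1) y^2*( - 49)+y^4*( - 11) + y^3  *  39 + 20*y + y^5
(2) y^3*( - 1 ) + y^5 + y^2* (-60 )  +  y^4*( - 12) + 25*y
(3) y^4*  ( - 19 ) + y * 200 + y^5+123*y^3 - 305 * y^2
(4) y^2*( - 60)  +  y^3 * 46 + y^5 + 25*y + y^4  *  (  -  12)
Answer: 4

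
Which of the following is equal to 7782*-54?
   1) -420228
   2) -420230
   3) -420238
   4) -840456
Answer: 1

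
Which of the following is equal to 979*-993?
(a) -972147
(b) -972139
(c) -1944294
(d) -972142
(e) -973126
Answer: a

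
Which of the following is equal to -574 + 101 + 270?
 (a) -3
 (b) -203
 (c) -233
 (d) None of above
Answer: b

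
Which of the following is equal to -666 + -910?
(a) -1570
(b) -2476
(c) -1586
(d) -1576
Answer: d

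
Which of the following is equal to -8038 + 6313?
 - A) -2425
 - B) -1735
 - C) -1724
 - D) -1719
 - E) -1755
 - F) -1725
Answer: F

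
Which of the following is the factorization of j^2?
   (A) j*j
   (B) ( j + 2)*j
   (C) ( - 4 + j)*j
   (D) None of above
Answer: A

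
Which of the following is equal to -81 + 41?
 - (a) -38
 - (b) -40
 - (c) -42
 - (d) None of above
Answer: b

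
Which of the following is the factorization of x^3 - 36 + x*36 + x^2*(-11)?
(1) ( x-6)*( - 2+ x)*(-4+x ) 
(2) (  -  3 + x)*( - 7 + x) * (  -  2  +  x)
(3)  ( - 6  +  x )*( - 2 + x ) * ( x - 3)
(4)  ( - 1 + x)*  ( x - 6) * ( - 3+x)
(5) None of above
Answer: 3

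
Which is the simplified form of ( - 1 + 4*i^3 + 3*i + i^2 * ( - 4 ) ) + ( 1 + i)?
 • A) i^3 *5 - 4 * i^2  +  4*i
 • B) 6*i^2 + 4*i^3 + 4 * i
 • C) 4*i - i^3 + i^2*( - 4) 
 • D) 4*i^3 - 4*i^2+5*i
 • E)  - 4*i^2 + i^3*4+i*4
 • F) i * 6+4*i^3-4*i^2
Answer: E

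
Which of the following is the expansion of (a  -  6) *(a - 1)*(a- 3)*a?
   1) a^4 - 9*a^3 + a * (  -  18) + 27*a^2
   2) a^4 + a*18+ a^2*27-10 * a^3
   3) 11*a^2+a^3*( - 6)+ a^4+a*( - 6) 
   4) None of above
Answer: 4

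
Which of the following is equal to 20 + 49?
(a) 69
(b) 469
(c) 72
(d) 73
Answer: a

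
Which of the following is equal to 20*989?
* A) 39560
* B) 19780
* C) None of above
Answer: B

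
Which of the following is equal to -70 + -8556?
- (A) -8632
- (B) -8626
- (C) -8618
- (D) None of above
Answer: B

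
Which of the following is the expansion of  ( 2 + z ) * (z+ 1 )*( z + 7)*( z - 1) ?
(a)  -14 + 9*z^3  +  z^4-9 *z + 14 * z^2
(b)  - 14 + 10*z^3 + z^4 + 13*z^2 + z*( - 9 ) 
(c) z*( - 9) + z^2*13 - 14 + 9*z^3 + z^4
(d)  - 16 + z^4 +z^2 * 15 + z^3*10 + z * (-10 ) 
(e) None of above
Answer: c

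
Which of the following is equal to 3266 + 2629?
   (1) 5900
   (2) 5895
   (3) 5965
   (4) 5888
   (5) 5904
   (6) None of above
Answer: 2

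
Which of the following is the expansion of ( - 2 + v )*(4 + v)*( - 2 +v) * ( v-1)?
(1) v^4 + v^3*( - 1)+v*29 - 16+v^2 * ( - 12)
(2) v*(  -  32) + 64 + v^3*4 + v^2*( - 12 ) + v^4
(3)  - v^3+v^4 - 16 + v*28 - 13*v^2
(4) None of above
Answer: 4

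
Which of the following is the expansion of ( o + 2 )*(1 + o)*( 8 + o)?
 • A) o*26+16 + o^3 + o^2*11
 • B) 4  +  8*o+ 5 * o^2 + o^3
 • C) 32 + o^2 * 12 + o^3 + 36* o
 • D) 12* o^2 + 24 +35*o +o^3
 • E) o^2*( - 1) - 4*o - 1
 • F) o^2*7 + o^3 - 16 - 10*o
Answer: A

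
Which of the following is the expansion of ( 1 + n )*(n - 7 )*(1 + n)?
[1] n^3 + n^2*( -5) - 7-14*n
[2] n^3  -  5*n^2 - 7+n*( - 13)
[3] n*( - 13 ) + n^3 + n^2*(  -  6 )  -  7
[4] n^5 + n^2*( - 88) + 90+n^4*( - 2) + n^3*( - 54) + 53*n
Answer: 2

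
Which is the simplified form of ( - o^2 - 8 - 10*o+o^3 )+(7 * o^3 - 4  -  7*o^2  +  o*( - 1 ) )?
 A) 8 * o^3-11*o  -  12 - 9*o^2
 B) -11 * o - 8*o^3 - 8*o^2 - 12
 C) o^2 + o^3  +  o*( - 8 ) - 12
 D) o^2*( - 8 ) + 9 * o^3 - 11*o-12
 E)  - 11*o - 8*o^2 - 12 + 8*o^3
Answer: E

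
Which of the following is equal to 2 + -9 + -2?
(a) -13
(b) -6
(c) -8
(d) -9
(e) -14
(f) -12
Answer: d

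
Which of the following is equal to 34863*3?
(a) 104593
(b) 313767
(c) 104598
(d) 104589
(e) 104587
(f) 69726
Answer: d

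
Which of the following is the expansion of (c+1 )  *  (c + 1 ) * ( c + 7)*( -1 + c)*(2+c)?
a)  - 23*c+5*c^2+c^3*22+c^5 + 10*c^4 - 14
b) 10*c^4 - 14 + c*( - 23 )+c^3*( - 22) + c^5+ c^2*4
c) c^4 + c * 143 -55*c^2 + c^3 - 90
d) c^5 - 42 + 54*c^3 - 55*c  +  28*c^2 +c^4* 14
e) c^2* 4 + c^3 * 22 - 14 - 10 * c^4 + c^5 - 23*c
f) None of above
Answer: f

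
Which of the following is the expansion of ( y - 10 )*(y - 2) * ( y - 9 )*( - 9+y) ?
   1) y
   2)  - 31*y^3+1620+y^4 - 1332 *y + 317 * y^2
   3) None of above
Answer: 3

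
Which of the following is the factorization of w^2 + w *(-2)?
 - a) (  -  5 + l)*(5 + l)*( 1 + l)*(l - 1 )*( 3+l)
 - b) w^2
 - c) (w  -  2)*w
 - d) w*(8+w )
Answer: c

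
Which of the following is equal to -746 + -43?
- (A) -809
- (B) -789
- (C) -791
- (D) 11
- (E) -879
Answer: B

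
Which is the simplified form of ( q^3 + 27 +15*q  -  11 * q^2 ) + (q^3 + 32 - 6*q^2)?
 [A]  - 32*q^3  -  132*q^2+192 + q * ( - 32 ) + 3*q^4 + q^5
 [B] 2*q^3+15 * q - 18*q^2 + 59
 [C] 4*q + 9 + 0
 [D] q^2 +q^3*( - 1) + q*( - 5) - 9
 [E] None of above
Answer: E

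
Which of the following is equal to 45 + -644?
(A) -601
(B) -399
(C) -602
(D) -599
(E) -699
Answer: D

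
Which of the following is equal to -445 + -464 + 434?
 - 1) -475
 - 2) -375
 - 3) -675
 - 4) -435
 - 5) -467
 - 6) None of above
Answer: 1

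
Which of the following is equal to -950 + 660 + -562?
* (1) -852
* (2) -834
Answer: 1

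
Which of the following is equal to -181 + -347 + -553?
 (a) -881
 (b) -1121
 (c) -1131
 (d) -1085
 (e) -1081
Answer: e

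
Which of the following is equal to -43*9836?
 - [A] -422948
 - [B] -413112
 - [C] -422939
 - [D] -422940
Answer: A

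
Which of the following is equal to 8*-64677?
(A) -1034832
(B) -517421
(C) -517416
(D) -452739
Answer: C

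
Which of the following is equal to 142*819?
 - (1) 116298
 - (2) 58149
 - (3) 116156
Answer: 1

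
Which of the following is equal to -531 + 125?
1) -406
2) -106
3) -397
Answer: 1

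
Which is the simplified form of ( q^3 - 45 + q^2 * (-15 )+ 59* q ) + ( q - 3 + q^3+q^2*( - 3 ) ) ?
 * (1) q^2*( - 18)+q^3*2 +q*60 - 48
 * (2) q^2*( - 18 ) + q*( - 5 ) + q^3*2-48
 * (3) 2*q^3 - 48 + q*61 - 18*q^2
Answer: 1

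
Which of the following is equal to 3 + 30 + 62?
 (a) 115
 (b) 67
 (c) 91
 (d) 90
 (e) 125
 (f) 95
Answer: f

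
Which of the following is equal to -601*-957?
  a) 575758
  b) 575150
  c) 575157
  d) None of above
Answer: c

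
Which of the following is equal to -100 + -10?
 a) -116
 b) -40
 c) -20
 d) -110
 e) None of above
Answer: d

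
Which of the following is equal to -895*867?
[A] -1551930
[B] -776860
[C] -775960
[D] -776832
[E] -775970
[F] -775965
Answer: F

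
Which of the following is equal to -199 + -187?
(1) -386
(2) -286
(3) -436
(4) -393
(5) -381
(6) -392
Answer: 1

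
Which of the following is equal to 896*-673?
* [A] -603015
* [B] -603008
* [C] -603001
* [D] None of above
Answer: B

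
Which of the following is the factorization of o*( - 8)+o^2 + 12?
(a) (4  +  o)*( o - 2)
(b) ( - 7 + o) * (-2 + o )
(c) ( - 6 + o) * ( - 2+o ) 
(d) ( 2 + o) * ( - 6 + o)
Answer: c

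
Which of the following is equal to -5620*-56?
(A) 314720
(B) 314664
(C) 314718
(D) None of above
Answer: A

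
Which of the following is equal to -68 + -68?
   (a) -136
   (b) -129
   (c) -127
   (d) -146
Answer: a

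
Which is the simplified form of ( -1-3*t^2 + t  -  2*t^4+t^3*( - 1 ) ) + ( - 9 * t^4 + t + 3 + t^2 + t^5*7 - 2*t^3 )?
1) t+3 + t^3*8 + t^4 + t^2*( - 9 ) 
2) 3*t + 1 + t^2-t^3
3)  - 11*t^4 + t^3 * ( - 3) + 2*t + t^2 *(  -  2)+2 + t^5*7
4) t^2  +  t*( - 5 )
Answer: 3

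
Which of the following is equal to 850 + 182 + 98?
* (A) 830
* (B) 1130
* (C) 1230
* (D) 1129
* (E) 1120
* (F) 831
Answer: B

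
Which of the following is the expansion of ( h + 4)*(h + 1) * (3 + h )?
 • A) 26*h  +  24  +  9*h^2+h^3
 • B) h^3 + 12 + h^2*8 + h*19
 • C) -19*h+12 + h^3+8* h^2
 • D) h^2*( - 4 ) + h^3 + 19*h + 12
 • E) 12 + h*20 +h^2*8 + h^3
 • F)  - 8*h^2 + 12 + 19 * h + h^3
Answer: B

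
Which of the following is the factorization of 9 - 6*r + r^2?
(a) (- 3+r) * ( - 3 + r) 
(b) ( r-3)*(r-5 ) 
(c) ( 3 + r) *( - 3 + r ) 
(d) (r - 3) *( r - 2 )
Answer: a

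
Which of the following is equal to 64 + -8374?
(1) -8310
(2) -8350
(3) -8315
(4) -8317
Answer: 1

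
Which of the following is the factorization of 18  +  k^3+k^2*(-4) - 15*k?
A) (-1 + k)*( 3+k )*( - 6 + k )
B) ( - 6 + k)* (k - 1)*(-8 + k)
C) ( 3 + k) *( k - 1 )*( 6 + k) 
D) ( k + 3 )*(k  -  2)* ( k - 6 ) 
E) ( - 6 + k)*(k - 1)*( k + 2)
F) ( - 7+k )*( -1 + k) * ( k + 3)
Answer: A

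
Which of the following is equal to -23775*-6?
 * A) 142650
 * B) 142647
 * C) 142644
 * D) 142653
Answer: A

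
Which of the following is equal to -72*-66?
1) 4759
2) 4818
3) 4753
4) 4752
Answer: 4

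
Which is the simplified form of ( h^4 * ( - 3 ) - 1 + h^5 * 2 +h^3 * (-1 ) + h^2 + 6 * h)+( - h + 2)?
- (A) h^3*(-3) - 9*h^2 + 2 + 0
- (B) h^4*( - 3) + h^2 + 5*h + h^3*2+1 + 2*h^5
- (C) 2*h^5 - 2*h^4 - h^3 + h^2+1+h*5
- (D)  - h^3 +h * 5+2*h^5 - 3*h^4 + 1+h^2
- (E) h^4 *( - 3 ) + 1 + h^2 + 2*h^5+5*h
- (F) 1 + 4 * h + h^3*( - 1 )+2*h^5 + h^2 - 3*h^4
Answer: D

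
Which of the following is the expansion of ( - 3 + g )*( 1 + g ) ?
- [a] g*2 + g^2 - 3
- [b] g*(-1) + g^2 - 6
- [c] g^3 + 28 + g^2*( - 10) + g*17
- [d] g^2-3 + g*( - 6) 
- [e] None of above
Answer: e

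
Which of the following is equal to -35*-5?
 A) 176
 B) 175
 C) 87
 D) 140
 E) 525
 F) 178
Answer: B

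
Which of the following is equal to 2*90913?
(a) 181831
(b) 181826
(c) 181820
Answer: b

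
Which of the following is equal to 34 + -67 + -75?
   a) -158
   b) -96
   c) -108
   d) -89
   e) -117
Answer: c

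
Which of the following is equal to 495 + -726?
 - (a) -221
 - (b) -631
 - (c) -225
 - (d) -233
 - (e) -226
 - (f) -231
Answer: f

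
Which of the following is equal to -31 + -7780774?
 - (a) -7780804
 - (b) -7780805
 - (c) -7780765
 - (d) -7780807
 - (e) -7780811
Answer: b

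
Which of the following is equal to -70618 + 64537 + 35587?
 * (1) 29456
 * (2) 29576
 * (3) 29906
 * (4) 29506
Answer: 4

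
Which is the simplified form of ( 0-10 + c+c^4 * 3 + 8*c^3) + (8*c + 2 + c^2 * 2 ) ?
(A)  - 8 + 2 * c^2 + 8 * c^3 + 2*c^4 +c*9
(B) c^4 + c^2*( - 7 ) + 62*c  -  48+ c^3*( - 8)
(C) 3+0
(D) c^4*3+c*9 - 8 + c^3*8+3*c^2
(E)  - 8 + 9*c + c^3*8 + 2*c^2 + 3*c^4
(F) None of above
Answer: E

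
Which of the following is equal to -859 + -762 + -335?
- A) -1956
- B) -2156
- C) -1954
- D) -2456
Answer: A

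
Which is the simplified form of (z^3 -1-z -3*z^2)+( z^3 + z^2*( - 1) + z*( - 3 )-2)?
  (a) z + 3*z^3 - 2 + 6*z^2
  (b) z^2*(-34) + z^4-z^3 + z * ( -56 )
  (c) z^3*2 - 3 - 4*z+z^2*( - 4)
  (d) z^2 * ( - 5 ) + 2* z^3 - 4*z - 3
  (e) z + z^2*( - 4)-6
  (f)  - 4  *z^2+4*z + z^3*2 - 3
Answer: c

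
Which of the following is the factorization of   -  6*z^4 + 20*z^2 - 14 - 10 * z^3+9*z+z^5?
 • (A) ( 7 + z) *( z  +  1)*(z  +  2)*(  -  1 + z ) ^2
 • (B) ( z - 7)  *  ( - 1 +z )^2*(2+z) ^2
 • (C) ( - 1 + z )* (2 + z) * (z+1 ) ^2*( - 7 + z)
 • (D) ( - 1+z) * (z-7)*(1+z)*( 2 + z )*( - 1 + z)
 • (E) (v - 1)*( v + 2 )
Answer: D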